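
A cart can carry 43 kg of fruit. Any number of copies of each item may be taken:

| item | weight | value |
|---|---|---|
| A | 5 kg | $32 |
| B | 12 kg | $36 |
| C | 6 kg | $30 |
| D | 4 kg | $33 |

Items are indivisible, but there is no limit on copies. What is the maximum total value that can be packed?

$330

Best value-per-unit is D at 33/4, and filling with it alone uses weight 10×4=40. No mix of the others beats 10×33 = 330.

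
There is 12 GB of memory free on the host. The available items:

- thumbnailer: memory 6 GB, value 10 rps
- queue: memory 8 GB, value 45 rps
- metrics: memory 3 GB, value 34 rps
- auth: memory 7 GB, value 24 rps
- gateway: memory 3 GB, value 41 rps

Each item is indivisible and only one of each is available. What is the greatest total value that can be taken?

This is a 0/1 knapsack; check combinations near the capacity.
- queue+gateway: memory 8+3=11, value 45+41=86
- thumbnailer+metrics+gateway: memory 6+3+3=12, value 10+34+41=85
- queue+metrics: memory 8+3=11, value 45+34=79
- metrics+gateway: memory 3+3=6, value 34+41=75
Best: 86 rps.

86 rps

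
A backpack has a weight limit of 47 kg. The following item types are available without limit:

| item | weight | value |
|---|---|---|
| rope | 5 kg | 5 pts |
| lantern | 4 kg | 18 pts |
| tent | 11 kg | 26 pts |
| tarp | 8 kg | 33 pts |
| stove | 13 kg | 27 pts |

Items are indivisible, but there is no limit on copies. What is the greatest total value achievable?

198 pts

Best value-per-unit is lantern at 18/4, and filling with it alone uses weight 11×4=44. No mix of the others beats 11×18 = 198.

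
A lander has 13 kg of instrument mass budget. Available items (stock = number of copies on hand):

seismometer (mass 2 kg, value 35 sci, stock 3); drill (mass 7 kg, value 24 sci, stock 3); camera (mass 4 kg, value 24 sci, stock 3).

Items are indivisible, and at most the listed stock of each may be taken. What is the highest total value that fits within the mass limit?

Best selections within mass 13 and stock limits:
- 3×seismometer + 1×camera: mass 10, value 129
- 3×seismometer + 1×drill: mass 13, value 129
- 2×seismometer + 2×camera: mass 12, value 118
Best: 129 sci.

129 sci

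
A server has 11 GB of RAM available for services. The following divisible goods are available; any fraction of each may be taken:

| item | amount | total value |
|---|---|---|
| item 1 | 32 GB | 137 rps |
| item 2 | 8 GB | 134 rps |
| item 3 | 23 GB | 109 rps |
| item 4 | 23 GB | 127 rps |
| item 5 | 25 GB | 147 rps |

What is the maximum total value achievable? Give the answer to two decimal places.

Take in order of value per unit:
- item 2 (134/8 per unit): all 8 → value 134, running total 134.00
- item 5 (147/25 per unit): 3 of 25 → value 3×147/25 = 17.6400, running total 151.64
Total 151.64.

151.64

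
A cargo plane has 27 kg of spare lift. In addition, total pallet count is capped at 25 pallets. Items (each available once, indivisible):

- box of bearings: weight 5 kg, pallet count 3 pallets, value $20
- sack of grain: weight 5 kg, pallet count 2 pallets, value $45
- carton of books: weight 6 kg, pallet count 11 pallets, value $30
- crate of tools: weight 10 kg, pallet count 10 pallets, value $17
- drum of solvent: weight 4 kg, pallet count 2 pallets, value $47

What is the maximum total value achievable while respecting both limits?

$142

Feasible sets respecting both limits:
- box of bearings+sack of grain+carton of books+drum of solvent: weight 20, pallet count 18, value 142
- sack of grain+carton of books+crate of tools+drum of solvent: weight 25, pallet count 25, value 139
- box of bearings+sack of grain+crate of tools+drum of solvent: weight 24, pallet count 17, value 129
Best: $142.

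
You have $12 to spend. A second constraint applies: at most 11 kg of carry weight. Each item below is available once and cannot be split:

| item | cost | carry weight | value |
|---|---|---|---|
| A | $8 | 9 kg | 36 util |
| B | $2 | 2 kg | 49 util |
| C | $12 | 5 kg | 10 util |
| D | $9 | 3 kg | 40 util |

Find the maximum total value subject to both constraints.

Feasible sets respecting both limits:
- B+D: cost 11, carry weight 5, value 89
- A+B: cost 10, carry weight 11, value 85
- B: cost 2, carry weight 2, value 49
Best: 89 util.

89 util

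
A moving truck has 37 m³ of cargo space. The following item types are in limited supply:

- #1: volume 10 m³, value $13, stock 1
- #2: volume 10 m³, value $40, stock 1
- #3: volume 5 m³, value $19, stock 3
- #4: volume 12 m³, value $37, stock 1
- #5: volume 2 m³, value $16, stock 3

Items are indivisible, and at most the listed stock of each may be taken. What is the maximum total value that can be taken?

$147

Best selections within volume 37 and stock limits:
- 1×#2 + 2×#3 + 1×#4 + 2×#5: volume 36, value 147
- 1×#2 + 3×#3 + 3×#5: volume 31, value 145
- 1×#2 + 1×#3 + 1×#4 + 3×#5: volume 33, value 144
Best: $147.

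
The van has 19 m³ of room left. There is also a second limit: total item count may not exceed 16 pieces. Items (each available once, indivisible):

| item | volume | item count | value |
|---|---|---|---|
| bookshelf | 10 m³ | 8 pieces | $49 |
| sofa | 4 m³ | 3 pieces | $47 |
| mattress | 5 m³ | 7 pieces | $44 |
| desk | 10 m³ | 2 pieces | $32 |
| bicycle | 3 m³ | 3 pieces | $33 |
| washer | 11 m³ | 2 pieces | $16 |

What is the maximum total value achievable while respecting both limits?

Feasible sets respecting both limits:
- bookshelf+sofa+bicycle: volume 17, item count 14, value 129
- sofa+mattress+bicycle: volume 12, item count 13, value 124
- sofa+mattress+desk: volume 19, item count 12, value 123
Best: $129.

$129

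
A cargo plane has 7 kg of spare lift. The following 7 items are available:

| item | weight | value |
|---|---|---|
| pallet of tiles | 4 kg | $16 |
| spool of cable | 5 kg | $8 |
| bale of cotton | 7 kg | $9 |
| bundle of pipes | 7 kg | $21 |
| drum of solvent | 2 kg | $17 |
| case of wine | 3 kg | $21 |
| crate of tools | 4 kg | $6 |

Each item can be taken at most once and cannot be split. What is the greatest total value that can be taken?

Check high-value combinations within 7 kg:
- drum of solvent+case of wine: weight 2+3=5, value 17+21=38
- pallet of tiles+case of wine: weight 4+3=7, value 16+21=37
- pallet of tiles+drum of solvent: weight 4+2=6, value 16+17=33
- case of wine+crate of tools: weight 3+4=7, value 21+6=27
Best: $38.

$38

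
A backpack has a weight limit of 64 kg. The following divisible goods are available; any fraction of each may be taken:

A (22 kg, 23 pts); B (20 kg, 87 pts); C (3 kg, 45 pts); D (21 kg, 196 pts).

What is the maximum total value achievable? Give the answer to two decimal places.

348.91

Take in order of value per unit:
- C (45/3 per unit): all 3 → value 45, running total 45.00
- D (196/21 per unit): all 21 → value 196, running total 241.00
- B (87/20 per unit): all 20 → value 87, running total 328.00
- A (23/22 per unit): 20 of 22 → value 20×23/22 = 20.9091, running total 348.91
Total 348.91.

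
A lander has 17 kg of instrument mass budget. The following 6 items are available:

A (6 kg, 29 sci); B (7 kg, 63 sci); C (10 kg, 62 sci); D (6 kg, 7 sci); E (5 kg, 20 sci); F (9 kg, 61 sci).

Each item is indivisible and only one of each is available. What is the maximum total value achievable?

125 sci

Check high-value combinations within 17 kg:
- B+C: mass 7+10=17, value 63+62=125
- B+F: mass 7+9=16, value 63+61=124
- A+B: mass 6+7=13, value 29+63=92
- A+C: mass 6+10=16, value 29+62=91
Best: 125 sci.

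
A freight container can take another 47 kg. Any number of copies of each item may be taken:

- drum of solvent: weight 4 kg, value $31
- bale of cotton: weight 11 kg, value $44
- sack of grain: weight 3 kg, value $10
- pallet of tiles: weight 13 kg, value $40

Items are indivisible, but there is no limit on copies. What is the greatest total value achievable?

Best value-per-unit is drum of solvent at 31/4; filling with it alone gives 11×31 = 341.
Optimal mix: 11×drum of solvent + 1×sack of grain → weight 47, value 351.

$351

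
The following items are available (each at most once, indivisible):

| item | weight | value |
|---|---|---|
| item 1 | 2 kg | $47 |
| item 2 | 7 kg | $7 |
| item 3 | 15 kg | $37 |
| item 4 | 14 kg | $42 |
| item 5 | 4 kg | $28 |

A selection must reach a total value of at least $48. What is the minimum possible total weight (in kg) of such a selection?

6

Subsets with value ≥ 48, sorted by total weight:
- item 1+item 5: weight 6, value 75
- item 1+item 2: weight 9, value 54
Minimum weight: 6 kg.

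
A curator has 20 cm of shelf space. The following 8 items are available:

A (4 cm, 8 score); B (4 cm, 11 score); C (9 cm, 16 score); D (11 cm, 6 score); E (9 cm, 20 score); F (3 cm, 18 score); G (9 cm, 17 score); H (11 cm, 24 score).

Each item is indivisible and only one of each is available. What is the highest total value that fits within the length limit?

This is a 0/1 knapsack; check combinations near the capacity.
- A+B+E+F: length 4+4+9+3=20, value 8+11+20+18=57
- A+B+F+G: length 4+4+3+9=20, value 8+11+18+17=54
- B+F+H: length 4+3+11=18, value 11+18+24=53
Best: 57 score.

57 score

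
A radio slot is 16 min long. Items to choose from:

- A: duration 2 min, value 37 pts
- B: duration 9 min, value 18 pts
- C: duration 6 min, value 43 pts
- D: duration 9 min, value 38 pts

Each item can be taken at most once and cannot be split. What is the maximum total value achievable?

This is a 0/1 knapsack; check combinations near the capacity.
- C+D: duration 6+9=15, value 43+38=81
- A+C: duration 2+6=8, value 37+43=80
- A+D: duration 2+9=11, value 37+38=75
- B+C: duration 9+6=15, value 18+43=61
- A+B: duration 2+9=11, value 37+18=55
Best: 81 pts.

81 pts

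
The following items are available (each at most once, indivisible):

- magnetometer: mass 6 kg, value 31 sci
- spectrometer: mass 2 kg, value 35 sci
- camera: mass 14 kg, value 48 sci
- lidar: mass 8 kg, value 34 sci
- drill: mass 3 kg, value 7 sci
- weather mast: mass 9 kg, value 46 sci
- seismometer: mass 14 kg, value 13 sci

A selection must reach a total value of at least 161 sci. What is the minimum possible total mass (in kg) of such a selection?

33

Subsets with value ≥ 161, sorted by total mass:
- spectrometer+camera+lidar+weather mast: mass 33, value 163
- magnetometer+spectrometer+camera+drill+weather mast: mass 34, value 167
Minimum mass: 33 kg.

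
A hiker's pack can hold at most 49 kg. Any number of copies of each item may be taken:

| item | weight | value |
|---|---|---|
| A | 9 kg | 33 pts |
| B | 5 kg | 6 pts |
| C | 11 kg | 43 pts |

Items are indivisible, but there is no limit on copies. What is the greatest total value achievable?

185 pts

Best value-per-unit is C at 43/11; filling with it alone gives 4×43 = 172.
Optimal mix: 3×A + 2×C → weight 49, value 185.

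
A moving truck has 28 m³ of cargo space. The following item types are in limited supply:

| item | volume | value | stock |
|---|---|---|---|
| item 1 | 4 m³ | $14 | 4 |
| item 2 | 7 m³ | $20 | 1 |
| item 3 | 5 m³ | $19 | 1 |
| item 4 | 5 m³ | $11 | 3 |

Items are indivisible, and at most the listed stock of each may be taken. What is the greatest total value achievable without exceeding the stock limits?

Best selections within volume 28 and stock limits:
- 4×item 1 + 1×item 2 + 1×item 3: volume 28, value 95
- 4×item 1 + 1×item 2 + 1×item 4: volume 28, value 87
- 4×item 1 + 1×item 3 + 1×item 4: volume 26, value 86
- 3×item 1 + 1×item 3 + 2×item 4: volume 27, value 83
Best: $95.

$95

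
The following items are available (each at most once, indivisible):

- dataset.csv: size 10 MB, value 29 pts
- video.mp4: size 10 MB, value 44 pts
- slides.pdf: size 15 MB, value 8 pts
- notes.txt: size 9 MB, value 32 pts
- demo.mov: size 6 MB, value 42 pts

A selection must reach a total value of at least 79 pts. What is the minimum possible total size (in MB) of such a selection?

Subsets with value ≥ 79, sorted by total size:
- video.mp4+demo.mov: size 16, value 86
- video.mp4+notes.txt+demo.mov: size 25, value 118
- dataset.csv+notes.txt+demo.mov: size 25, value 103
- dataset.csv+video.mp4+demo.mov: size 26, value 115
Minimum size: 16 MB.

16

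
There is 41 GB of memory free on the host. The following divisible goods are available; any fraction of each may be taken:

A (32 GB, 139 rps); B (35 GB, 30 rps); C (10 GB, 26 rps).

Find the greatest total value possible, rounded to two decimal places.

Take in order of value per unit:
- A (139/32 per unit): all 32 → value 139, running total 139.00
- C (26/10 per unit): 9 of 10 → value 9×26/10 = 23.4000, running total 162.40
Total 162.40.

162.40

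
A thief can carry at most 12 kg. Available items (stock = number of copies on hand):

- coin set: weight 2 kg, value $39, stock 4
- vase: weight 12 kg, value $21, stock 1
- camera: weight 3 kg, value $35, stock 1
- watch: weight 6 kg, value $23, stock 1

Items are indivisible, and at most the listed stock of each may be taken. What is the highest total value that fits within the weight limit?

$191

Best selections within weight 12 and stock limits:
- 4×coin set + 1×camera: weight 11, value 191
- 4×coin set: weight 8, value 156
- 3×coin set + 1×camera: weight 9, value 152
- 3×coin set + 1×watch: weight 12, value 140
Best: $191.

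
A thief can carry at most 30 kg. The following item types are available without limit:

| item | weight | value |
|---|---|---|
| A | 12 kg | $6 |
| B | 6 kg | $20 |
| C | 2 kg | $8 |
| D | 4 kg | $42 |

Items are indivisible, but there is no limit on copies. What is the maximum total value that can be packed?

$302

Best value-per-unit is D at 42/4; filling with it alone gives 7×42 = 294.
Optimal mix: 1×C + 7×D → weight 30, value 302.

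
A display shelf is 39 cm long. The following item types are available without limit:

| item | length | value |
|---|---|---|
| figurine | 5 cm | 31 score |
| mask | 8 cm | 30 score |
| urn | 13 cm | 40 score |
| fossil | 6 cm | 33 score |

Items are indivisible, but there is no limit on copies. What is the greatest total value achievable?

Best value-per-unit is figurine at 31/5; filling with it alone gives 7×31 = 217.
Optimal mix: 3×figurine + 4×fossil → length 39, value 225.

225 score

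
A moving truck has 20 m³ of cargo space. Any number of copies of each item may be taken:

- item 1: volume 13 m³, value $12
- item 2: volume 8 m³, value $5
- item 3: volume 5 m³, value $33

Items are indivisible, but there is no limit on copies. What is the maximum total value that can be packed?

Best value-per-unit is item 3 at 33/5, and filling with it alone uses volume 4×5=20. No mix of the others beats 4×33 = 132.

$132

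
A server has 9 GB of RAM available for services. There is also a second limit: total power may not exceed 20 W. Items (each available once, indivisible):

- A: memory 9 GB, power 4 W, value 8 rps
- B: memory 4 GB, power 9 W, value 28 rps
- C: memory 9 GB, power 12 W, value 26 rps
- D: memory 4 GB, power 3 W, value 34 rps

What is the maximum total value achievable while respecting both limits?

Feasible sets respecting both limits:
- B+D: memory 8, power 12, value 62
- D: memory 4, power 3, value 34
- B: memory 4, power 9, value 28
- C: memory 9, power 12, value 26
Best: 62 rps.

62 rps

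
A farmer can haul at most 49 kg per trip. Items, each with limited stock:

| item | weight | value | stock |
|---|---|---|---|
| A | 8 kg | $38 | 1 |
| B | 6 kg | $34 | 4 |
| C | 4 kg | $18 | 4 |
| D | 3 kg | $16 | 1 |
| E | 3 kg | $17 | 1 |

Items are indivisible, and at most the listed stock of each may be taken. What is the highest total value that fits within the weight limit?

Best selections within weight 49 and stock limits:
- 1×A + 4×B + 4×C: weight 48, value 246
- 1×A + 4×B + 3×C + 1×E: weight 47, value 245
- 1×A + 3×B + 4×C + 1×D + 1×E: weight 48, value 245
- 1×A + 4×B + 3×C + 1×D: weight 47, value 244
Best: $246.

$246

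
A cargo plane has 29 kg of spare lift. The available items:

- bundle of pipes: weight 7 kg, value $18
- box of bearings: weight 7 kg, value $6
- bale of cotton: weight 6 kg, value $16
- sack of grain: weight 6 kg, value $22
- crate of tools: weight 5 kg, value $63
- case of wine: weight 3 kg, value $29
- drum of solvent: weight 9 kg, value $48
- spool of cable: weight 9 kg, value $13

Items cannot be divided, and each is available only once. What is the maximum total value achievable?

$178

This is a 0/1 knapsack; check combinations near the capacity.
- bale of cotton+sack of grain+crate of tools+case of wine+drum of solvent: weight 6+6+5+3+9=29, value 16+22+63+29+48=178
- sack of grain+crate of tools+case of wine+drum of solvent: weight 6+5+3+9=23, value 22+63+29+48=162
- bundle of pipes+crate of tools+case of wine+drum of solvent: weight 7+5+3+9=24, value 18+63+29+48=158
- bale of cotton+crate of tools+case of wine+drum of solvent: weight 6+5+3+9=23, value 16+63+29+48=156
Best: $178.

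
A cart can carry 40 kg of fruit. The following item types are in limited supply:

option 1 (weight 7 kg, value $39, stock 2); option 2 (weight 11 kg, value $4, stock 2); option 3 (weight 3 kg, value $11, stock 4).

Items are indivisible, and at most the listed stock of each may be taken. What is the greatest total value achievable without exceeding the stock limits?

Top feasible selections:
- 2×option 1 + 1×option 2 + 4×option 3: weight 37, value 126
- 2×option 1 + 4×option 3: weight 26, value 122
Best: $126.

$126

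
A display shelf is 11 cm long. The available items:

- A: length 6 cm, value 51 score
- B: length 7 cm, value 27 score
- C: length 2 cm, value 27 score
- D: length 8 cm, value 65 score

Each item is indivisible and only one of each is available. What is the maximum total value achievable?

Check high-value combinations within 11 cm:
- C+D: length 2+8=10, value 27+65=92
- A+C: length 6+2=8, value 51+27=78
- D: length 8, value 65
- B+C: length 7+2=9, value 27+27=54
- A: length 6, value 51
Best: 92 score.

92 score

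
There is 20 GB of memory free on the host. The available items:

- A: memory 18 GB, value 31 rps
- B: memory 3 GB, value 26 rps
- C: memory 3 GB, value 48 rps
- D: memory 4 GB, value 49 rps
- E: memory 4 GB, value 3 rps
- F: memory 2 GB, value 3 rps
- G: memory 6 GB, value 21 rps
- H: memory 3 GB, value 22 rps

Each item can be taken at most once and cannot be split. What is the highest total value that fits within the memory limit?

166 rps

Check high-value combinations within 20 GB:
- B+C+D+G+H: memory 3+3+4+6+3=19, value 26+48+49+21+22=166
- B+C+D+E+F+H: memory 3+3+4+4+2+3=19, value 26+48+49+3+3+22=151
- B+C+D+F+H: memory 3+3+4+2+3=15, value 26+48+49+3+22=148
- B+C+D+E+H: memory 3+3+4+4+3=17, value 26+48+49+3+22=148
Best: 166 rps.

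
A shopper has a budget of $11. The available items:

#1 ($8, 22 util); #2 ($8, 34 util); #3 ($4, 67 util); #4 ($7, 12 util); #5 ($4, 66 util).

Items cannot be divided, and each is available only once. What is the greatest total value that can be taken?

133 util

Check high-value combinations within $11:
- #3+#5: cost 4+4=8, value 67+66=133
- #3+#4: cost 4+7=11, value 67+12=79
- #4+#5: cost 7+4=11, value 12+66=78
- #3: cost 4, value 67
- #5: cost 4, value 66
Best: 133 util.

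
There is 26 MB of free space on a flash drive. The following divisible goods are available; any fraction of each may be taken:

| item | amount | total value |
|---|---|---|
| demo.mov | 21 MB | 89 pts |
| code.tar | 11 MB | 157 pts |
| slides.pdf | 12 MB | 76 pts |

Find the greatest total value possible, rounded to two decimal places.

Take in order of value per unit:
- code.tar (157/11 per unit): all 11 → value 157, running total 157.00
- slides.pdf (76/12 per unit): all 12 → value 76, running total 233.00
- demo.mov (89/21 per unit): 3 of 21 → value 3×89/21 = 12.7143, running total 245.71
Total 245.71.

245.71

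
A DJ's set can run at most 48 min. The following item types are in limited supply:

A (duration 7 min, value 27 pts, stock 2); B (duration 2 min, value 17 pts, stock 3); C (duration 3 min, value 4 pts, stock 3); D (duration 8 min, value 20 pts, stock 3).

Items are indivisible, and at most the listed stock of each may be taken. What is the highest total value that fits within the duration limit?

169 pts

Top feasible selections:
- 2×A + 3×B + 1×C + 3×D: duration 47, value 169
- 2×A + 3×B + 3×D: duration 44, value 165
Best: 169 pts.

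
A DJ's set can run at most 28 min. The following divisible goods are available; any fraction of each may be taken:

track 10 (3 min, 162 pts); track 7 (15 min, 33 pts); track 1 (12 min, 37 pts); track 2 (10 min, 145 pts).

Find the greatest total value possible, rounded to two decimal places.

350.60

Take in order of value per unit:
- track 10 (162/3 per unit): all 3 → value 162, running total 162.00
- track 2 (145/10 per unit): all 10 → value 145, running total 307.00
- track 1 (37/12 per unit): all 12 → value 37, running total 344.00
- track 7 (33/15 per unit): 3 of 15 → value 3×33/15 = 6.6000, running total 350.60
Total 350.60.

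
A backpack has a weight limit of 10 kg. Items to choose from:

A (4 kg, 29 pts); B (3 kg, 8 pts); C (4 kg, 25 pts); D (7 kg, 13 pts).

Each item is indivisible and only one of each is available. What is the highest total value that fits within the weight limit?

Check high-value combinations within 10 kg:
- A+C: weight 4+4=8, value 29+25=54
- A+B: weight 4+3=7, value 29+8=37
- B+C: weight 3+4=7, value 8+25=33
- A: weight 4, value 29
Best: 54 pts.

54 pts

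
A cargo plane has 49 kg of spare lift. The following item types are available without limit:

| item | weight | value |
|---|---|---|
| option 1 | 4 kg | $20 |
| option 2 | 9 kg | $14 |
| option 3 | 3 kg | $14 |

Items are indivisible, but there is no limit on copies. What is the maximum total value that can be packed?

Best value-per-unit is option 1 at 20/4; filling with it alone gives 12×20 = 240.
Optimal mix: 10×option 1 + 3×option 3 → weight 49, value 242.

$242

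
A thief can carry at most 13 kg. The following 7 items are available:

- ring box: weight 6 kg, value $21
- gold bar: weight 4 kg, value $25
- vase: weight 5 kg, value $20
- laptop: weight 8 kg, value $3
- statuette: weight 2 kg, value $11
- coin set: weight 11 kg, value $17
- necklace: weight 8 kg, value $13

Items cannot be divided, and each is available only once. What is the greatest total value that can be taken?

Check high-value combinations within 13 kg:
- ring box+gold bar+statuette: weight 6+4+2=12, value 21+25+11=57
- gold bar+vase+statuette: weight 4+5+2=11, value 25+20+11=56
- ring box+vase+statuette: weight 6+5+2=13, value 21+20+11=52
- ring box+gold bar: weight 6+4=10, value 21+25=46
- gold bar+vase: weight 4+5=9, value 25+20=45
Best: $57.

$57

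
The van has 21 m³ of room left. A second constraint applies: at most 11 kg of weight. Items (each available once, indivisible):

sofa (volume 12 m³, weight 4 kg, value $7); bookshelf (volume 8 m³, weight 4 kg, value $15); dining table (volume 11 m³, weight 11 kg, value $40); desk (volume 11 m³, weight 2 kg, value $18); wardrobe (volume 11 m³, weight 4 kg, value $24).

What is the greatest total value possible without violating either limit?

Feasible sets respecting both limits:
- dining table: volume 11, weight 11, value 40
- bookshelf+wardrobe: volume 19, weight 8, value 39
- bookshelf+desk: volume 19, weight 6, value 33
- wardrobe: volume 11, weight 4, value 24
Best: $40.

$40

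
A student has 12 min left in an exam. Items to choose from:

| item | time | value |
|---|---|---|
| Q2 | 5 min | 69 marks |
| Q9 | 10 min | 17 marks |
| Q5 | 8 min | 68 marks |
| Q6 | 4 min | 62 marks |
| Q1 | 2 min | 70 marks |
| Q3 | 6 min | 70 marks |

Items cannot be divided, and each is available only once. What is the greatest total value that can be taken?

Check high-value combinations within 12 min:
- Q6+Q1+Q3: time 4+2+6=12, value 62+70+70=202
- Q2+Q6+Q1: time 5+4+2=11, value 69+62+70=201
- Q1+Q3: time 2+6=8, value 70+70=140
- Q2+Q1: time 5+2=7, value 69+70=139
- Q2+Q3: time 5+6=11, value 69+70=139
Best: 202 marks.

202 marks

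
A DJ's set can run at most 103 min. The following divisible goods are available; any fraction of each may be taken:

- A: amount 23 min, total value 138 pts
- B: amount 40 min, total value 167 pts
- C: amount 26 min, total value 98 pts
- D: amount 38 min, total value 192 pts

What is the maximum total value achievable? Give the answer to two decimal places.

Take in order of value per unit:
- A (138/23 per unit): all 23 → value 138, running total 138.00
- D (192/38 per unit): all 38 → value 192, running total 330.00
- B (167/40 per unit): all 40 → value 167, running total 497.00
- C (98/26 per unit): 2 of 26 → value 2×98/26 = 7.5385, running total 504.54
Total 504.54.

504.54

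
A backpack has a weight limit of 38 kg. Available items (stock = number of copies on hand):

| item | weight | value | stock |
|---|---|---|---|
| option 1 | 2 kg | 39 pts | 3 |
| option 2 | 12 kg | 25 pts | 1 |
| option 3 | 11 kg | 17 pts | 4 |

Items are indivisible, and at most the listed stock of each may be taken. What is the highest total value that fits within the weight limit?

159 pts

Best selections within weight 38 and stock limits:
- 3×option 1 + 1×option 2 + 1×option 3: weight 29, value 159
- 3×option 1 + 2×option 3: weight 28, value 151
- 3×option 1 + 1×option 2: weight 18, value 142
- 2×option 1 + 1×option 2 + 2×option 3: weight 38, value 137
Best: 159 pts.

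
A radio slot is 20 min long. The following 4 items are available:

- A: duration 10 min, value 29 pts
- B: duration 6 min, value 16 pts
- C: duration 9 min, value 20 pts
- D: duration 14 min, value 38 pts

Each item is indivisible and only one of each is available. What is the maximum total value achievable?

Check high-value combinations within 20 min:
- B+D: duration 6+14=20, value 16+38=54
- A+C: duration 10+9=19, value 29+20=49
- A+B: duration 10+6=16, value 29+16=45
- D: duration 14, value 38
- B+C: duration 6+9=15, value 16+20=36
Best: 54 pts.

54 pts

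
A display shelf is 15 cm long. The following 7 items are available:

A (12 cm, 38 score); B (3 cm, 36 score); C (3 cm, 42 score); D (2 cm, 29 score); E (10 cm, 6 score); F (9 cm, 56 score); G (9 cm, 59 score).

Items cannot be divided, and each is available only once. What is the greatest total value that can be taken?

137 score

This is a 0/1 knapsack; check combinations near the capacity.
- B+C+G: length 3+3+9=15, value 36+42+59=137
- B+C+F: length 3+3+9=15, value 36+42+56=134
- C+D+G: length 3+2+9=14, value 42+29+59=130
Best: 137 score.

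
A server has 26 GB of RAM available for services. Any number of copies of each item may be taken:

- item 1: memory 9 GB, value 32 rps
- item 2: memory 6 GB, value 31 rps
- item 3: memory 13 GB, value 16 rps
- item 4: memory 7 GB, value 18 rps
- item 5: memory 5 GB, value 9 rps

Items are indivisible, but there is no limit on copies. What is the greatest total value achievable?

124 rps

Best value-per-unit is item 2 at 31/6, and filling with it alone uses memory 4×6=24. No mix of the others beats 4×31 = 124.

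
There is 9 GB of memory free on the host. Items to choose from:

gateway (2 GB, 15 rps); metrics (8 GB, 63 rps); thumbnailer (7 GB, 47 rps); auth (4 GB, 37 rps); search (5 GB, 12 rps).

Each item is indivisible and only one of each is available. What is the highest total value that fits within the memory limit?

63 rps

Check high-value combinations within 9 GB:
- metrics: memory 8, value 63
- gateway+thumbnailer: memory 2+7=9, value 15+47=62
- gateway+auth: memory 2+4=6, value 15+37=52
- auth+search: memory 4+5=9, value 37+12=49
- thumbnailer: memory 7, value 47
Best: 63 rps.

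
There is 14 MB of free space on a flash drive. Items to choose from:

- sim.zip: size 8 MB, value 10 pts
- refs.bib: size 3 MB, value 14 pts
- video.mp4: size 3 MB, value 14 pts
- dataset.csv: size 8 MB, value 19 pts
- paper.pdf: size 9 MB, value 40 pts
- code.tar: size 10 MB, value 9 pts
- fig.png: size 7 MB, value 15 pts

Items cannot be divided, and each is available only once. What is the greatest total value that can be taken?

This is a 0/1 knapsack; check combinations near the capacity.
- refs.bib+paper.pdf: size 3+9=12, value 14+40=54
- video.mp4+paper.pdf: size 3+9=12, value 14+40=54
- refs.bib+video.mp4+dataset.csv: size 3+3+8=14, value 14+14+19=47
Best: 54 pts.

54 pts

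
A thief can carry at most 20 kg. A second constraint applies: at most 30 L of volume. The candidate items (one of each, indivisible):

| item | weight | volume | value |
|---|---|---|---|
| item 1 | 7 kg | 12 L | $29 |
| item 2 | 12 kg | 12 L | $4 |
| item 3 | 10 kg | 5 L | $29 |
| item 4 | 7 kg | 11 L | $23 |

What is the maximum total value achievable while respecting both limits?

$58

Feasible sets respecting both limits:
- item 1+item 3: weight 17, volume 17, value 58
- item 1+item 4: weight 14, volume 23, value 52
- item 3+item 4: weight 17, volume 16, value 52
- item 1+item 2: weight 19, volume 24, value 33
Best: $58.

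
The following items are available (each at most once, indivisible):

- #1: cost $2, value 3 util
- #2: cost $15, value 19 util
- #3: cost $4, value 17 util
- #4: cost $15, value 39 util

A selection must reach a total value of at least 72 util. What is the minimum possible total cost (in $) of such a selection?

Subsets with value ≥ 72, sorted by total cost:
- #2+#3+#4: cost 34, value 75
- #1+#2+#3+#4: cost 36, value 78
Minimum cost: 34 $.

34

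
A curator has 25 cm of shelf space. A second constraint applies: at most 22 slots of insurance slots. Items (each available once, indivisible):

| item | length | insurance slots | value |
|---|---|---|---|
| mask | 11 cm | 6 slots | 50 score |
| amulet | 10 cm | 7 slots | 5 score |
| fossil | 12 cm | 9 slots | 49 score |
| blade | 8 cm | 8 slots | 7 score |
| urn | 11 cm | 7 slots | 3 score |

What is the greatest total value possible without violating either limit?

Feasible sets respecting both limits:
- mask+fossil: length 23, insurance slots 15, value 99
- mask+blade: length 19, insurance slots 14, value 57
- fossil+blade: length 20, insurance slots 17, value 56
Best: 99 score.

99 score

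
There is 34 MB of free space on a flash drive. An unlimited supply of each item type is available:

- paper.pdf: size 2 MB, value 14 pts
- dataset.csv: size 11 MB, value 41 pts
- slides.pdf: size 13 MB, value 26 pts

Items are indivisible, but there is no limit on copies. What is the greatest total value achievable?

Best value-per-unit is paper.pdf at 14/2, and filling with it alone uses size 17×2=34. No mix of the others beats 17×14 = 238.

238 pts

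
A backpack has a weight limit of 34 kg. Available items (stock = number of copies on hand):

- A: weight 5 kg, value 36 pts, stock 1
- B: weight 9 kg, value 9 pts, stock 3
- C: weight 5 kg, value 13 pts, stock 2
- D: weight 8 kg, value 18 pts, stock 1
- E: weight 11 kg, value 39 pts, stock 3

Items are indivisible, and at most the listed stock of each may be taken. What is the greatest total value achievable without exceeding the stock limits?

127 pts

Best selections within weight 34 and stock limits:
- 1×A + 1×C + 2×E: weight 32, value 127
- 1×A + 2×C + 1×D + 1×E: weight 34, value 119
- 3×E: weight 33, value 117
Best: 127 pts.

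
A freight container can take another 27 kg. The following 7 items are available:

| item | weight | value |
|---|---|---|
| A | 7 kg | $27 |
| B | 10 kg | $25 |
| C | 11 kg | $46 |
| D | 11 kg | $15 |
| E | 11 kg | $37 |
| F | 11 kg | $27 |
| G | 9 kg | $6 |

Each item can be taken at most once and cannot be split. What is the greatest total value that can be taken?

$83

Check high-value combinations within 27 kg:
- C+E: weight 11+11=22, value 46+37=83
- A+C+G: weight 7+11+9=27, value 27+46+6=79
- A+C: weight 7+11=18, value 27+46=73
- C+F: weight 11+11=22, value 46+27=73
- B+C: weight 10+11=21, value 25+46=71
Best: $83.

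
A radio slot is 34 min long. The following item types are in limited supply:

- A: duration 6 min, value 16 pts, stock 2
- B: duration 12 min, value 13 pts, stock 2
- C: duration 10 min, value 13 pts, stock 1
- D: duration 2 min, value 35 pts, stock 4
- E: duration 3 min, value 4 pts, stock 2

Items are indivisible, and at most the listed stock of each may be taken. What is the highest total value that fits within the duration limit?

189 pts

Best selections within duration 34 and stock limits:
- 2×A + 1×C + 4×D + 1×E: duration 33, value 189
- 2×A + 1×C + 4×D: duration 30, value 185
Best: 189 pts.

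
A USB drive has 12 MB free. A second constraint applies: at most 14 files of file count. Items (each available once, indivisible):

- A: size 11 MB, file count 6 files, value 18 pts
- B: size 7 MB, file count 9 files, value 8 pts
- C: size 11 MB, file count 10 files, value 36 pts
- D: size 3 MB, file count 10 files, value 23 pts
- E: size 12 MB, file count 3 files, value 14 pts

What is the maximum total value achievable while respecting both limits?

36 pts

Feasible sets respecting both limits:
- C: size 11, file count 10, value 36
- D: size 3, file count 10, value 23
- A: size 11, file count 6, value 18
Best: 36 pts.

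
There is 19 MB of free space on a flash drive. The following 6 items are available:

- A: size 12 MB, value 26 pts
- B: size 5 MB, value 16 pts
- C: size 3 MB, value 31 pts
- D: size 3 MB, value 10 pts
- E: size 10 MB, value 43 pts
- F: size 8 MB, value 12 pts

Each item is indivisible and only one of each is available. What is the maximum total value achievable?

This is a 0/1 knapsack; check combinations near the capacity.
- B+C+E: size 5+3+10=18, value 16+31+43=90
- C+D+E: size 3+3+10=16, value 31+10+43=84
- C+E: size 3+10=13, value 31+43=74
- B+D+E: size 5+3+10=18, value 16+10+43=69
- B+C+D+F: size 5+3+3+8=19, value 16+31+10+12=69
Best: 90 pts.

90 pts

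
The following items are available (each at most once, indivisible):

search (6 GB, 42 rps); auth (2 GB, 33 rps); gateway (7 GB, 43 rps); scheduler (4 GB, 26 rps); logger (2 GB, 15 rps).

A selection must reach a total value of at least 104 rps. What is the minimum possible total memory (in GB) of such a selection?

14

Subsets with value ≥ 104, sorted by total memory:
- search+auth+scheduler+logger: memory 14, value 116
- search+auth+gateway: memory 15, value 118
- auth+gateway+scheduler+logger: memory 15, value 117
Minimum memory: 14 GB.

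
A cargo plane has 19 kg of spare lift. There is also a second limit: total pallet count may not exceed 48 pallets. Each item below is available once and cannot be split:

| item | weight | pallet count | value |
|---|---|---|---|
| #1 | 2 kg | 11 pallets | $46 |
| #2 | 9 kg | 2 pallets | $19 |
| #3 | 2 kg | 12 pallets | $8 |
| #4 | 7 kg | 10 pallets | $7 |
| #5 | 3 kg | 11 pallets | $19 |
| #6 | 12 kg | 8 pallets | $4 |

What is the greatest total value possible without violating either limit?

$92

Feasible sets respecting both limits:
- #1+#2+#3+#5: weight 16, pallet count 36, value 92
- #1+#2+#5: weight 14, pallet count 24, value 84
- #1+#3+#4+#5: weight 14, pallet count 44, value 80
- #1+#3+#5+#6: weight 19, pallet count 42, value 77
Best: $92.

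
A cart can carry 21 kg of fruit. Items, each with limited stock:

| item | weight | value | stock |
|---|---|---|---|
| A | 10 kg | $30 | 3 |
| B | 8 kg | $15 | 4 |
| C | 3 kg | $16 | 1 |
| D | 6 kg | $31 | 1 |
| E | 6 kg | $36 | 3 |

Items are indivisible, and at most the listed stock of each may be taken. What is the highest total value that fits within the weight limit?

Best selections within weight 21 and stock limits:
- 1×C + 3×E: weight 21, value 124
- 1×C + 1×D + 2×E: weight 21, value 119
Best: $124.

$124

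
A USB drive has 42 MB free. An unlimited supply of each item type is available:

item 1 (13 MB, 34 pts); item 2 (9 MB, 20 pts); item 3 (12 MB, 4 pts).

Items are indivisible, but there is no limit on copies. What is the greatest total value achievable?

102 pts

Best value-per-unit is item 1 at 34/13, and filling with it alone uses size 3×13=39. No mix of the others beats 3×34 = 102.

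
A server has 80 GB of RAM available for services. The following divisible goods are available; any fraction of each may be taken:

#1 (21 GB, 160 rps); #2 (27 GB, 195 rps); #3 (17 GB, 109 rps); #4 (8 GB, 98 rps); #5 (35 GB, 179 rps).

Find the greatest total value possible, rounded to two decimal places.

Take in order of value per unit:
- #4 (98/8 per unit): all 8 → value 98, running total 98.00
- #1 (160/21 per unit): all 21 → value 160, running total 258.00
- #2 (195/27 per unit): all 27 → value 195, running total 453.00
- #3 (109/17 per unit): all 17 → value 109, running total 562.00
- #5 (179/35 per unit): 7 of 35 → value 7×179/35 = 35.8000, running total 597.80
Total 597.80.

597.80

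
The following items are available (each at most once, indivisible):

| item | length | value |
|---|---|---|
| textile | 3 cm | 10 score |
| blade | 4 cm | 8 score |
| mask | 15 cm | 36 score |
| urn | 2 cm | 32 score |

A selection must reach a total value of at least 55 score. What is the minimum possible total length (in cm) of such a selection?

Subsets with value ≥ 55, sorted by total length:
- mask+urn: length 17, value 68
- textile+mask+urn: length 20, value 78
- blade+mask+urn: length 21, value 76
Minimum length: 17 cm.

17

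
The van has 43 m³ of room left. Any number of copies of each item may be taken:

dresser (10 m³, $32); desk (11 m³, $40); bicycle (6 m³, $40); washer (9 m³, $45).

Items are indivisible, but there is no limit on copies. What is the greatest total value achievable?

$280

Best value-per-unit is bicycle at 40/6, and filling with it alone uses volume 7×6=42. No mix of the others beats 7×40 = 280.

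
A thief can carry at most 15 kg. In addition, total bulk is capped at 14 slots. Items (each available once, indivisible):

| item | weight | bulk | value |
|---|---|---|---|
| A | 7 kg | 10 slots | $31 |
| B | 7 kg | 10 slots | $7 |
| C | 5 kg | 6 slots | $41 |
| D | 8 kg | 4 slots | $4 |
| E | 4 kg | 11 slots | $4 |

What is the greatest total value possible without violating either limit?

Feasible sets respecting both limits:
- C+D: weight 13, bulk 10, value 45
- C: weight 5, bulk 6, value 41
- A+D: weight 15, bulk 14, value 35
- A: weight 7, bulk 10, value 31
Best: $45.

$45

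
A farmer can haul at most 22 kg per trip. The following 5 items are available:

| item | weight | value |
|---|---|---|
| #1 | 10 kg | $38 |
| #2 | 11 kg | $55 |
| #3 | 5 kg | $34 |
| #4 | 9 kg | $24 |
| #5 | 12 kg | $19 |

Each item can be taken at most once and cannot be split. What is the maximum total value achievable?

This is a 0/1 knapsack; check combinations near the capacity.
- #1+#2: weight 10+11=21, value 38+55=93
- #2+#3: weight 11+5=16, value 55+34=89
- #2+#4: weight 11+9=20, value 55+24=79
- #1+#3: weight 10+5=15, value 38+34=72
- #1+#4: weight 10+9=19, value 38+24=62
Best: $93.

$93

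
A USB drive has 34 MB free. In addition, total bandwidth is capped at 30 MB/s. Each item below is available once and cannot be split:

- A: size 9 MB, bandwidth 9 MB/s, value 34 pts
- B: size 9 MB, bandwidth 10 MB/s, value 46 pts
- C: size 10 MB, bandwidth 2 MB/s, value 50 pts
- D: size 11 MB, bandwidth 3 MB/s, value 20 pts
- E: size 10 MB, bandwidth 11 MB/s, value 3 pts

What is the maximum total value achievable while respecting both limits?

Feasible sets respecting both limits:
- A+B+C: size 28, bandwidth 21, value 130
- B+C+D: size 30, bandwidth 15, value 116
- A+C+D: size 30, bandwidth 14, value 104
- A+B+D: size 29, bandwidth 22, value 100
Best: 130 pts.

130 pts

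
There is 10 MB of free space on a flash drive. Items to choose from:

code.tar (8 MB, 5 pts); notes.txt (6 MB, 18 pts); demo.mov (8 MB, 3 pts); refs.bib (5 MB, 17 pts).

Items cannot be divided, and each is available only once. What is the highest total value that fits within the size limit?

Check high-value combinations within 10 MB:
- notes.txt: size 6, value 18
- refs.bib: size 5, value 17
- code.tar: size 8, value 5
- demo.mov: size 8, value 3
Best: 18 pts.

18 pts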